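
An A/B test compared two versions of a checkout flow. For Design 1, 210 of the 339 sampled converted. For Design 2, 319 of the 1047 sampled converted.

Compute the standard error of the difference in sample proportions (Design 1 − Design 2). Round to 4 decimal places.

0.0300

p̂₁ = 210/339 = 0.6195 and p̂₂ = 319/1047 = 0.3047.
SE₁ = √(p̂₁(1−p̂₁)/n₁) = √(0.6195·0.3805/339) = 0.02637; SE₂ = √(0.3047·0.6953/1047) = 0.01422.
Independent samples: SE of the difference = √(SE₁² + SE₂²) = √(0.0006953769 + 0.0002022084) = 0.02996.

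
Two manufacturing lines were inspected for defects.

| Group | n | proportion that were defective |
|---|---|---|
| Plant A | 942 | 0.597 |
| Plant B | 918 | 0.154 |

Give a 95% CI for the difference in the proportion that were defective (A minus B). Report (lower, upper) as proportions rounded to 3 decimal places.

(0.404, 0.482)

SE₁ = √(p̂₁(1−p̂₁)/n₁) = √(0.5970·0.4030/942) = 0.01598; SE₂ = √(0.1540·0.8460/918) = 0.01191.
Independent samples: SE of the difference = √(SE₁² + SE₂²) = √(0.0002553604 + 0.0001418481) = 0.01993.
z* for 95% confidence is 1.960, so the margin of error is 1.960 × 0.01993 = 0.03906.
Point estimate p̂₁ − p̂₂ = 0.5970 − 0.1540 = 0.4430.
0.4430 ± 0.03906 → (0.404, 0.482).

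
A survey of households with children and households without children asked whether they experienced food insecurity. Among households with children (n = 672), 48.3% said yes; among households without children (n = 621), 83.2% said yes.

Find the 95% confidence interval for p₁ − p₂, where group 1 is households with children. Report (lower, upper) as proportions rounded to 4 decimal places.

(-0.3969, -0.3011)

The two standard errors are √(0.4830×0.5170/672) = 0.01928 and √(0.8320×0.1680/621) = 0.01500.
Because the samples are independent, SE_diff = √(0.01928² + 0.01500²) = 0.02443.
Using z* = 1.960 for 95%, ME = 1.960 × 0.02443 = 0.04788.
p̂₁ − p̂₂ = -0.3490; interval -0.3490 ± 0.04788 gives (-0.3969, -0.3011).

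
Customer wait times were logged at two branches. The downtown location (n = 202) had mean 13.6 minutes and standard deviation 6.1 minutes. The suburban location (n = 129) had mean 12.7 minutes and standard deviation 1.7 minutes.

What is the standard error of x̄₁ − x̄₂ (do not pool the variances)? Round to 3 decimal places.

0.455

SE₁ = s₁/√n₁ = 6.1/√202 = 0.4292; SE₂ = 1.7/√129 = 0.1497.
Independent samples, unequal variances: SE_diff = √(SE₁² + SE₂²) = √(0.18421264 + 0.02241009) = 0.4546.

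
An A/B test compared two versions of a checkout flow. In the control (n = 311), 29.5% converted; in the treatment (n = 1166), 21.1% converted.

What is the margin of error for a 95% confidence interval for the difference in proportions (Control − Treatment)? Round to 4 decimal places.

The two standard errors are √(0.2950×0.7050/311) = 0.02586 and √(0.2110×0.7890/1166) = 0.01195.
Because the samples are independent, SE_diff = √(0.02586² + 0.01195²) = 0.02849.
Using z* = 1.960 for 95%, ME = 1.960 × 0.02849 = 0.05584.

0.0558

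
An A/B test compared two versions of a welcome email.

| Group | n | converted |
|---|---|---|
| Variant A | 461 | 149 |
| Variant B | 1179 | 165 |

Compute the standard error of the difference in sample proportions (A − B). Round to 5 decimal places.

0.02401

Sample proportions: 149/461 = 0.3232, 165/1179 = 0.1399.
Each SE is √(p̂(1−p̂)/n): √(0.3232·0.6768/461) = 0.02178 and √(0.1399·0.8601/1179) = 0.01010.
SE(p̂₁ − p̂₂) = √(SE₁² + SE₂²) = √(0.0004743684 + 0.00010201) = 0.02401, since the two samples are independent.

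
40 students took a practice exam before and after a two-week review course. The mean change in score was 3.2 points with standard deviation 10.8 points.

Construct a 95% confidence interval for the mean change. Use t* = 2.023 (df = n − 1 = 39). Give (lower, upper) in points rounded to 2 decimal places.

This is a matched-pairs design, so SE = s_d/√n = 10.8/√40 = 1.7076.
Margin = 2.023 × 1.7076 = 3.4545; the interval is 3.2 ± 3.4545 = (-0.25, 6.65).

(-0.25, 6.65)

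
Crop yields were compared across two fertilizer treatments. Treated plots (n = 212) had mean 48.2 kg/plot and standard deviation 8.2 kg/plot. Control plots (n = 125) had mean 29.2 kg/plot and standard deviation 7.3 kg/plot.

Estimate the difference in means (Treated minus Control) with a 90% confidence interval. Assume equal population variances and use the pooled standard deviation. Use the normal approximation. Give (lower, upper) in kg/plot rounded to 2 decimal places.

s_p = √[((n₁−1)s₁² + (n₂−1)s₂²)/(n₁+n₂−2)] = √[(211·8.2² + 124·7.3²)/335] = 7.8789.
SE = 7.8789·√(1/212 + 1/125) = 0.8885.
With z* = 1.645, margin = 1.645 × 0.8885 = 1.4616.
x̄₁ − x̄₂ = 48.2 − 29.2 = 19.0000; interval 19.0000 ± 1.4616 = (17.54, 20.46).

(17.54, 20.46)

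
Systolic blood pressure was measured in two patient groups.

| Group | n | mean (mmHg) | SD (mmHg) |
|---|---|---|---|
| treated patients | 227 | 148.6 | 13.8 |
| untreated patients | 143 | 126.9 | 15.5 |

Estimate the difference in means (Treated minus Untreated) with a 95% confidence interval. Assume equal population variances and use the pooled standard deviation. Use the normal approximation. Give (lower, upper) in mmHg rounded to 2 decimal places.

(18.67, 24.73)

Pooled variance s_p² = [226·13.8² + 142·15.5²] / (227+143−2) = 209.6602, so s_p = 14.4796.
SE_diff = s_p·√(1/n₁ + 1/n₂) = 14.4796·√(1/227 + 1/143) = 1.5459.
z* = 1.960; margin = 1.960 × 1.5459 = 3.0300.
Difference = 148.6 − 126.9 = 21.7000.
21.7000 ± 3.0300 → (18.67, 24.73).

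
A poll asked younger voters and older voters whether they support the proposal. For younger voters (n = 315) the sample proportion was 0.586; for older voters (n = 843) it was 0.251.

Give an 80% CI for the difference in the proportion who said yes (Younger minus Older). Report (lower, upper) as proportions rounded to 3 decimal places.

(0.295, 0.375)

Each SE is √(p̂(1−p̂)/n): √(0.5860·0.4140/315) = 0.02775 and √(0.2510·0.7490/843) = 0.01493.
SE(p̂₁ − p̂₂) = √(SE₁² + SE₂²) = √(0.0007700625 + 0.0002229049) = 0.03151, since the two samples are independent.
At 80% confidence z* = 1.282; margin = 1.282 × 0.03151 = 0.04040.
The difference is 0.5860 − 0.2510 = 0.3350, so the interval is 0.3350 ± 0.04040 = (0.295, 0.375).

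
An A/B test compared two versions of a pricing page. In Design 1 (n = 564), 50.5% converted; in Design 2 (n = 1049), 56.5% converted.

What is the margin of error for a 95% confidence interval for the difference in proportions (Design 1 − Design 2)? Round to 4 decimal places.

Each SE is √(p̂(1−p̂)/n): √(0.5050·0.4950/564) = 0.02105 and √(0.5650·0.4350/1049) = 0.01531.
SE(p̂₁ − p̂₂) = √(SE₁² + SE₂²) = √(0.0004431025 + 0.0002343961) = 0.02603, since the two samples are independent.
At 95% confidence z* = 1.960; margin = 1.960 × 0.02603 = 0.05102.

0.0510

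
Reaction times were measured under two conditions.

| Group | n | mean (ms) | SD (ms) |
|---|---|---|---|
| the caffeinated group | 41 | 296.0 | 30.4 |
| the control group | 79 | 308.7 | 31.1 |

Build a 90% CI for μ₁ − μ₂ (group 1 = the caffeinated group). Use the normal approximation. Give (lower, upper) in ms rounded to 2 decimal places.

(-22.40, -3.00)

SE₁ = s₁/√n₁ = 30.4/√41 = 4.7477; SE₂ = 31.1/√79 = 3.4990.
Independent samples, unequal variances: SE_diff = √(SE₁² + SE₂²) = √(22.54065529 + 12.243001) = 5.8978.
z* = 1.645, so margin of error = 1.645 × 5.8978 = 9.7019.
Difference in means = 296.0 − 308.7 = -12.7000.
-12.7000 ± 9.7019 → (-22.40, -3.00).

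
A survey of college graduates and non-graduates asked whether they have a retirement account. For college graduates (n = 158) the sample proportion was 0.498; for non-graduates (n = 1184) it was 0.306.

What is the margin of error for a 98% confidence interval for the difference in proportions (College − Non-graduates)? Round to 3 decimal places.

SE₁ = √(p̂₁(1−p̂₁)/n₁) = √(0.4980·0.5020/158) = 0.03978; SE₂ = √(0.3060·0.6940/1184) = 0.01339.
Independent samples: SE of the difference = √(SE₁² + SE₂²) = √(0.0015824484 + 0.0001792921) = 0.04197.
z* for 98% confidence is 2.326, so the margin of error is 2.326 × 0.04197 = 0.09762.

0.098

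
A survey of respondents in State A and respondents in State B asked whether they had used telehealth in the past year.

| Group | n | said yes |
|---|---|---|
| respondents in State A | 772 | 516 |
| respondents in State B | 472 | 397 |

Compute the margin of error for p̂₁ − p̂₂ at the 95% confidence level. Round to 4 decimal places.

0.0468

Sample proportions: 516/772 = 0.6684, 397/472 = 0.8411.
Each SE is √(p̂(1−p̂)/n): √(0.6684·0.3316/772) = 0.01694 and √(0.8411·0.1589/472) = 0.01683.
SE(p̂₁ − p̂₂) = √(SE₁² + SE₂²) = √(0.0002869636 + 0.0002832489) = 0.02388, since the two samples are independent.
At 95% confidence z* = 1.960; margin = 1.960 × 0.02388 = 0.04680.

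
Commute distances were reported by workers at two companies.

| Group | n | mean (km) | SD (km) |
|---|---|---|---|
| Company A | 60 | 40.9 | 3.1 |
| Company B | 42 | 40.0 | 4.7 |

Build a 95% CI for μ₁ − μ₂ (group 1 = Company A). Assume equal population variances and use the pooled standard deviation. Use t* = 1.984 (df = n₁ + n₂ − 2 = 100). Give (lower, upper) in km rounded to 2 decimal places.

s_p = √[((n₁−1)s₁² + (n₂−1)s₂²)/(n₁+n₂−2)] = √[(59·3.1² + 41·4.7²)/100] = 3.8376.
SE = 3.8376·√(1/60 + 1/42) = 0.7721.
With t* = 1.984, margin = 1.984 × 0.7721 = 1.5318.
x̄₁ − x̄₂ = 40.9 − 40.0 = 0.9000; interval 0.9000 ± 1.5318 = (-0.63, 2.43).

(-0.63, 2.43)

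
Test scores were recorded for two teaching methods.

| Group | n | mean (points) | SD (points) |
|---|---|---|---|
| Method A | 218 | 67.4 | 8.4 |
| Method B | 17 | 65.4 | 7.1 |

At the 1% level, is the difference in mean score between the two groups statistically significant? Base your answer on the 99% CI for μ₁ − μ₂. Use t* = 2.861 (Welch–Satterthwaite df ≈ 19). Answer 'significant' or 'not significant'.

SE₁ = s₁/√n₁ = 8.4/√218 = 0.5689; SE₂ = 7.1/√17 = 1.7220.
Independent samples, unequal variances: SE_diff = √(SE₁² + SE₂²) = √(0.32364721 + 2.965284) = 1.8135.
t* = 2.861, so margin of error = 2.861 × 1.8135 = 5.1884.
Difference in means = 67.4 − 65.4 = 2.0000.
2.0000 ± 5.1884 → (-3.1884, 7.1884).
The interval (-3.1884, 7.1884) contains 0, so the difference is not significant.

not significant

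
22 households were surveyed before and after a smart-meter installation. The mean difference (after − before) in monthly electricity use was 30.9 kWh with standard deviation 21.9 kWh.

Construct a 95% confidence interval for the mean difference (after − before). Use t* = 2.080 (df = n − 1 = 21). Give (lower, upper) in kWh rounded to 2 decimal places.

This is a matched-pairs design, so SE = s_d/√n = 21.9/√22 = 4.6691.
Margin = 2.080 × 4.6691 = 9.7117; the interval is 30.9 ± 9.7117 = (21.19, 40.61).

(21.19, 40.61)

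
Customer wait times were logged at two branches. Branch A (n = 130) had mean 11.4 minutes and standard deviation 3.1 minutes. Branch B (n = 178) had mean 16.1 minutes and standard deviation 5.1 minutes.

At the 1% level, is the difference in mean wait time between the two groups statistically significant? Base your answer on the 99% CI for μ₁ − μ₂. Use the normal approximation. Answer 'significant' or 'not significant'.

SE₁ = s₁/√n₁ = 3.1/√130 = 0.2719; SE₂ = 5.1/√178 = 0.3823.
Independent samples, unequal variances: SE_diff = √(SE₁² + SE₂²) = √(0.07392961 + 0.14615329) = 0.4691.
z* = 2.576, so margin of error = 2.576 × 0.4691 = 1.2084.
Difference in means = 11.4 − 16.1 = -4.7000.
-4.7000 ± 1.2084 → (-5.9084, -3.4916).
The interval (-5.9084, -3.4916) does not contain 0, so the difference is significant.

significant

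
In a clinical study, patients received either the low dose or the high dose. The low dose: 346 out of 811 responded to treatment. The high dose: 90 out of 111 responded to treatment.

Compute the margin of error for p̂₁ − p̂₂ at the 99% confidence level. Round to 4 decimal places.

0.1057

p̂₁ = 346/811 = 0.4266 and p̂₂ = 90/111 = 0.8108.
SE₁ = √(p̂₁(1−p̂₁)/n₁) = √(0.4266·0.5734/811) = 0.01737; SE₂ = √(0.8108·0.1892/111) = 0.03718.
Independent samples: SE of the difference = √(SE₁² + SE₂²) = √(0.0003017169 + 0.0013823524) = 0.04104.
z* for 99% confidence is 2.576, so the margin of error is 2.576 × 0.04104 = 0.10572.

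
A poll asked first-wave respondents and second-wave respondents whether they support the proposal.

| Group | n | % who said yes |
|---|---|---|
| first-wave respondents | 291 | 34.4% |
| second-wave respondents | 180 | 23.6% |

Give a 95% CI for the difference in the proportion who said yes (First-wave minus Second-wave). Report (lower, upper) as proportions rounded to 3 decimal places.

(0.025, 0.191)

The two standard errors are √(0.3440×0.6560/291) = 0.02785 and √(0.2360×0.7640/180) = 0.03165.
Because the samples are independent, SE_diff = √(0.02785² + 0.03165²) = 0.04216.
Using z* = 1.960 for 95%, ME = 1.960 × 0.04216 = 0.08263.
p̂₁ − p̂₂ = 0.1080; interval 0.1080 ± 0.08263 gives (0.025, 0.191).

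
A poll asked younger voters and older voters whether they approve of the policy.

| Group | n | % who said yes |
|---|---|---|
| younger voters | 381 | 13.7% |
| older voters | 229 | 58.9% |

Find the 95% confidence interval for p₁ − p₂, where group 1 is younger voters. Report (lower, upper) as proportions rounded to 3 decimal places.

(-0.524, -0.380)

SE₁ = √(p̂₁(1−p̂₁)/n₁) = √(0.1370·0.8630/381) = 0.01762; SE₂ = √(0.5890·0.4110/229) = 0.03251.
Independent samples: SE of the difference = √(SE₁² + SE₂²) = √(0.0003104644 + 0.0010569001) = 0.03698.
z* for 95% confidence is 1.960, so the margin of error is 1.960 × 0.03698 = 0.07248.
Point estimate p̂₁ − p̂₂ = 0.1370 − 0.5890 = -0.4520.
-0.4520 ± 0.07248 → (-0.524, -0.380).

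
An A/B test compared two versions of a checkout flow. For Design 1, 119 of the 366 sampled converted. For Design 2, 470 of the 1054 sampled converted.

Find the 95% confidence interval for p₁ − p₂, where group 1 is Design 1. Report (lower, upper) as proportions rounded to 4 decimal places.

(-0.1774, -0.0642)

First, p̂₁ = 119/366 = 0.3251; p̂₂ = 470/1054 = 0.4459.
The two standard errors are √(0.3251×0.6749/366) = 0.02448 and √(0.4459×0.5541/1054) = 0.01531.
Because the samples are independent, SE_diff = √(0.02448² + 0.01531²) = 0.02887.
Using z* = 1.960 for 95%, ME = 1.960 × 0.02887 = 0.05659.
p̂₁ − p̂₂ = -0.1208; interval -0.1208 ± 0.05659 gives (-0.1774, -0.0642).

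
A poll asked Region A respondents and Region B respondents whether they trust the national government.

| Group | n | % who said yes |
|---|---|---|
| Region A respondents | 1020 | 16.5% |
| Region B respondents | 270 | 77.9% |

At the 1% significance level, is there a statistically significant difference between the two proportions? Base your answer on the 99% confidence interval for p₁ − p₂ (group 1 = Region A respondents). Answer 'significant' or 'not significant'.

Each SE is √(p̂(1−p̂)/n): √(0.1650·0.8350/1020) = 0.01162 and √(0.7790·0.2210/270) = 0.02525.
SE(p̂₁ − p̂₂) = √(SE₁² + SE₂²) = √(0.0001350244 + 0.0006375625) = 0.02780, since the two samples are independent.
At 99% confidence z* = 2.576; margin = 2.576 × 0.02780 = 0.07161.
The difference is 0.1650 − 0.7790 = -0.6140, so the interval is -0.6140 ± 0.07161 = (-0.68561, -0.54239).
The interval (-0.68561, -0.54239) does not contain 0, so the difference is significant.

significant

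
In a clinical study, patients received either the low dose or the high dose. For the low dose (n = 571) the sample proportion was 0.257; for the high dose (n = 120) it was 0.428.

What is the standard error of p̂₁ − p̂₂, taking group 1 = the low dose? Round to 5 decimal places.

SE₁ = √(p̂₁(1−p̂₁)/n₁) = √(0.2570·0.7430/571) = 0.01829; SE₂ = √(0.4280·0.5720/120) = 0.04517.
Independent samples: SE of the difference = √(SE₁² + SE₂²) = √(0.0003345241 + 0.0020403289) = 0.04873.

0.04873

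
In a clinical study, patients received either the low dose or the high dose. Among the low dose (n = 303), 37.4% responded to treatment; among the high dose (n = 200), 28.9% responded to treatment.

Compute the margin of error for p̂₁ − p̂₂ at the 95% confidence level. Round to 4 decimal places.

SE₁ = √(p̂₁(1−p̂₁)/n₁) = √(0.3740·0.6260/303) = 0.02780; SE₂ = √(0.2890·0.7110/200) = 0.03205.
Independent samples: SE of the difference = √(SE₁² + SE₂²) = √(0.00077284 + 0.0010272025) = 0.04243.
z* for 95% confidence is 1.960, so the margin of error is 1.960 × 0.04243 = 0.08316.

0.0832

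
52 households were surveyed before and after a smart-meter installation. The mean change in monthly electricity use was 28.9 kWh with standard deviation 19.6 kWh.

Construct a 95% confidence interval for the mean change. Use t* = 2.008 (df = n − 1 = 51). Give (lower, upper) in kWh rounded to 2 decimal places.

This is a matched-pairs design, so SE = s_d/√n = 19.6/√52 = 2.7180.
Margin = 2.008 × 2.7180 = 5.4577; the interval is 28.9 ± 5.4577 = (23.44, 34.36).

(23.44, 34.36)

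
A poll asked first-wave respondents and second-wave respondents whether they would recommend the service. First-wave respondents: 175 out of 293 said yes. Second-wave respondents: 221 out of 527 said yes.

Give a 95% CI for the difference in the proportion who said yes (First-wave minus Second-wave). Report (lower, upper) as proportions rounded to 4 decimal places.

p̂₁ = 175/293 = 0.5973 and p̂₂ = 221/527 = 0.4194.
SE₁ = √(p̂₁(1−p̂₁)/n₁) = √(0.5973·0.4027/293) = 0.02865; SE₂ = √(0.4194·0.5806/527) = 0.02150.
Independent samples: SE of the difference = √(SE₁² + SE₂²) = √(0.0008208225 + 0.00046225) = 0.03582.
z* for 95% confidence is 1.960, so the margin of error is 1.960 × 0.03582 = 0.07021.
Point estimate p̂₁ − p̂₂ = 0.5973 − 0.4194 = 0.1779.
0.1779 ± 0.07021 → (0.1077, 0.2481).

(0.1077, 0.2481)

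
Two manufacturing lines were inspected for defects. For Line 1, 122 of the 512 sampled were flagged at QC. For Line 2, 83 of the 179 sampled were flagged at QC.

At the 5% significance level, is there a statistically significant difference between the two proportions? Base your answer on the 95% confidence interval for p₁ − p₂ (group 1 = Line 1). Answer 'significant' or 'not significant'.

significant

First, p̂₁ = 122/512 = 0.2383; p̂₂ = 83/179 = 0.4637.
The two standard errors are √(0.2383×0.7617/512) = 0.01883 and √(0.4637×0.5363/179) = 0.03727.
Because the samples are independent, SE_diff = √(0.01883² + 0.03727²) = 0.04176.
Using z* = 1.960 for 95%, ME = 1.960 × 0.04176 = 0.08185.
p̂₁ − p̂₂ = -0.2254; interval -0.2254 ± 0.08185 gives (-0.30725, -0.14355).
The interval (-0.30725, -0.14355) does not contain 0, so the difference is significant.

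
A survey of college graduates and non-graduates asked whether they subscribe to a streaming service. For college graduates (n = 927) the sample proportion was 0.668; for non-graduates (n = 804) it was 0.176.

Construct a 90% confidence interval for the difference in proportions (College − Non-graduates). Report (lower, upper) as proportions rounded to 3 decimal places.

(0.458, 0.526)

Each SE is √(p̂(1−p̂)/n): √(0.6680·0.3320/927) = 0.01547 and √(0.1760·0.8240/804) = 0.01343.
SE(p̂₁ − p̂₂) = √(SE₁² + SE₂²) = √(0.0002393209 + 0.0001803649) = 0.02049, since the two samples are independent.
At 90% confidence z* = 1.645; margin = 1.645 × 0.02049 = 0.03371.
The difference is 0.6680 − 0.1760 = 0.4920, so the interval is 0.4920 ± 0.03371 = (0.458, 0.526).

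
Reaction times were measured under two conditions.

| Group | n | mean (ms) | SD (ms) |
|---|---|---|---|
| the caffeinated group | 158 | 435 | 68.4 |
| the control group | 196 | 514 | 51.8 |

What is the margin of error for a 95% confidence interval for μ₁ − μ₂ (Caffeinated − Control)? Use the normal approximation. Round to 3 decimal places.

12.898

Standard errors of each mean: 68.4/√158 = 5.4416 and 51.8/√196 = 3.7000.
SE(x̄₁ − x̄₂) = √(5.4416² + 3.7000²) = 6.5804 for independent samples with unequal variances.
With z* = 1.960, the margin is 1.960 × 6.5804 = 12.8976.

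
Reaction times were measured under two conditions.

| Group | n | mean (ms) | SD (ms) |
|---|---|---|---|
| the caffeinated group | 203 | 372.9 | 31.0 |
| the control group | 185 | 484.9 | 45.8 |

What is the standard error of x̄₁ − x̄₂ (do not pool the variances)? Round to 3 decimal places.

Standard errors of each mean: 31.0/√203 = 2.1758 and 45.8/√185 = 3.3673.
SE(x̄₁ − x̄₂) = √(2.1758² + 3.3673²) = 4.0091 for independent samples with unequal variances.

4.009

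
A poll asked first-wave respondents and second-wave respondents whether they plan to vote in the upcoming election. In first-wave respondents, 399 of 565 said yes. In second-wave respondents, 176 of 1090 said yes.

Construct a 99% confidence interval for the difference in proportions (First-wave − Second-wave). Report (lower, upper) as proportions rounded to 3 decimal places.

Sample proportions: 399/565 = 0.7062, 176/1090 = 0.1615.
Each SE is √(p̂(1−p̂)/n): √(0.7062·0.2938/565) = 0.01916 and √(0.1615·0.8385/1090) = 0.01115.
SE(p̂₁ − p̂₂) = √(SE₁² + SE₂²) = √(0.0003671056 + 0.0001243225) = 0.02217, since the two samples are independent.
At 99% confidence z* = 2.576; margin = 2.576 × 0.02217 = 0.05711.
The difference is 0.7062 − 0.1615 = 0.5447, so the interval is 0.5447 ± 0.05711 = (0.488, 0.602).

(0.488, 0.602)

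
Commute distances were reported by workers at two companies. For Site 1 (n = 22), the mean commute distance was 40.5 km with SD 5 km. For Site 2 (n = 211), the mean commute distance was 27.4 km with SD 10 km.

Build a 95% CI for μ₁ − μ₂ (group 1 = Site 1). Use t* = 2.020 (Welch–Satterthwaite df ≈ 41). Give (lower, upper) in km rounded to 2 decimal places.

Standard errors of each mean: 5/√22 = 1.0660 and 10/√211 = 0.6884.
SE(x̄₁ − x̄₂) = √(1.0660² + 0.6884²) = 1.2690 for independent samples with unequal variances.
With t* = 2.020, the margin is 2.020 × 1.2690 = 2.5634.
x̄₁ − x̄₂ = 40.5 − 27.4 = 13.1000; the interval is 13.1000 ± 2.5634 = (10.54, 15.66).

(10.54, 15.66)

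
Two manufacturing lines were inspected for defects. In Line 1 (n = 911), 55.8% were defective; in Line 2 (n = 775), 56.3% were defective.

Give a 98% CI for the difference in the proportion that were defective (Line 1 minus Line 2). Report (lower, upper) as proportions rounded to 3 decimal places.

SE₁ = √(p̂₁(1−p̂₁)/n₁) = √(0.5580·0.4420/911) = 0.01645; SE₂ = √(0.5630·0.4370/775) = 0.01782.
Independent samples: SE of the difference = √(SE₁² + SE₂²) = √(0.0002706025 + 0.0003175524) = 0.02425.
z* for 98% confidence is 2.326, so the margin of error is 2.326 × 0.02425 = 0.05641.
Point estimate p̂₁ − p̂₂ = 0.5580 − 0.5630 = -0.0050.
-0.0050 ± 0.05641 → (-0.061, 0.051).

(-0.061, 0.051)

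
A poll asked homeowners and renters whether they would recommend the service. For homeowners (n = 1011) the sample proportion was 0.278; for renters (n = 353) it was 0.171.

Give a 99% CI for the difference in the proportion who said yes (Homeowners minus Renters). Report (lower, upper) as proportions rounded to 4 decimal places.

The two standard errors are √(0.2780×0.7220/1011) = 0.01409 and √(0.1710×0.8290/353) = 0.02004.
Because the samples are independent, SE_diff = √(0.01409² + 0.02004²) = 0.02450.
Using z* = 2.576 for 99%, ME = 2.576 × 0.02450 = 0.06311.
p̂₁ − p̂₂ = 0.1070; interval 0.1070 ± 0.06311 gives (0.0439, 0.1701).

(0.0439, 0.1701)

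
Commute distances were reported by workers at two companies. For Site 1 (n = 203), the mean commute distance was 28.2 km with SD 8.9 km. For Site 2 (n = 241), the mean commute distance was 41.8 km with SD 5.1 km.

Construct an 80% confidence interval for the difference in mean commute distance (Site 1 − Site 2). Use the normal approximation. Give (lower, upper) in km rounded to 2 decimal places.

(-14.50, -12.70)

Standard errors of each mean: 8.9/√203 = 0.6247 and 5.1/√241 = 0.3285.
SE(x̄₁ − x̄₂) = √(0.6247² + 0.3285²) = 0.7058 for independent samples with unequal variances.
With z* = 1.282, the margin is 1.282 × 0.7058 = 0.9048.
x̄₁ − x̄₂ = 28.2 − 41.8 = -13.6000; the interval is -13.6000 ± 0.9048 = (-14.50, -12.70).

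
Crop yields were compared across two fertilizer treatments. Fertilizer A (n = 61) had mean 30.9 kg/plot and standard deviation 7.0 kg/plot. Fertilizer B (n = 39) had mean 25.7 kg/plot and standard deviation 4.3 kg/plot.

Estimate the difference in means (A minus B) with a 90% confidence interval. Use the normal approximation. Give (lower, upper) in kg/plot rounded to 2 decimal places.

(3.34, 7.06)

Per-group SEs: s₁/√n₁ = 7.0/√61 = 0.8963, s₂/√n₂ = 4.3/√39 = 0.6886.
Unpooled SE of the difference: √(0.80335369 + 0.47416996) = 1.1303.
Margin of error = z* · SE = 1.645 × 1.1303 = 1.8593.
x̄₁ − x̄₂ = 30.9 − 25.7 = 5.2000.
CI: 5.2000 ± 1.8593 = (3.34, 7.06).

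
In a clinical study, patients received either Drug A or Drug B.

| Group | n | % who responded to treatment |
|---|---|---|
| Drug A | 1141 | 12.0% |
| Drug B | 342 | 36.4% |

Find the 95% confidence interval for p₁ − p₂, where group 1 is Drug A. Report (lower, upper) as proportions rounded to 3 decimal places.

SE₁ = √(p̂₁(1−p̂₁)/n₁) = √(0.1200·0.8800/1141) = 0.00962; SE₂ = √(0.3640·0.6360/342) = 0.02602.
Independent samples: SE of the difference = √(SE₁² + SE₂²) = √(0.0000925444 + 0.0006770404) = 0.02774.
z* for 95% confidence is 1.960, so the margin of error is 1.960 × 0.02774 = 0.05437.
Point estimate p̂₁ − p̂₂ = 0.1200 − 0.3640 = -0.2440.
-0.2440 ± 0.05437 → (-0.298, -0.190).

(-0.298, -0.190)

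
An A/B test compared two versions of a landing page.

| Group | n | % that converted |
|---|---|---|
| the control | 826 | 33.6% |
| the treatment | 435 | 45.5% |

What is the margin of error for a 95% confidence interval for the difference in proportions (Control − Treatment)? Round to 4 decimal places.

The two standard errors are √(0.3360×0.6640/826) = 0.01643 and √(0.4550×0.5450/435) = 0.02388.
Because the samples are independent, SE_diff = √(0.01643² + 0.02388²) = 0.02899.
Using z* = 1.960 for 95%, ME = 1.960 × 0.02899 = 0.05682.

0.0568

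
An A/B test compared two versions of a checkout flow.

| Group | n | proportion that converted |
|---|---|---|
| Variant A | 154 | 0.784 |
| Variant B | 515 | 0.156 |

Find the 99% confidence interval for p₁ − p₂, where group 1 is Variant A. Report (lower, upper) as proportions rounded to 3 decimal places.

The two standard errors are √(0.7840×0.2160/154) = 0.03316 and √(0.1560×0.8440/515) = 0.01599.
Because the samples are independent, SE_diff = √(0.03316² + 0.01599²) = 0.03681.
Using z* = 2.576 for 99%, ME = 2.576 × 0.03681 = 0.09482.
p̂₁ − p̂₂ = 0.6280; interval 0.6280 ± 0.09482 gives (0.533, 0.723).

(0.533, 0.723)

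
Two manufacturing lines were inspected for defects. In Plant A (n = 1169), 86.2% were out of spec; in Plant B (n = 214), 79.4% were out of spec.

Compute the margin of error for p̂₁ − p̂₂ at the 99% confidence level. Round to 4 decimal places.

SE₁ = √(p̂₁(1−p̂₁)/n₁) = √(0.8620·0.1380/1169) = 0.01009; SE₂ = √(0.7940·0.2060/214) = 0.02765.
Independent samples: SE of the difference = √(SE₁² + SE₂²) = √(0.0001018081 + 0.0007645225) = 0.02943.
z* for 99% confidence is 2.576, so the margin of error is 2.576 × 0.02943 = 0.07581.

0.0758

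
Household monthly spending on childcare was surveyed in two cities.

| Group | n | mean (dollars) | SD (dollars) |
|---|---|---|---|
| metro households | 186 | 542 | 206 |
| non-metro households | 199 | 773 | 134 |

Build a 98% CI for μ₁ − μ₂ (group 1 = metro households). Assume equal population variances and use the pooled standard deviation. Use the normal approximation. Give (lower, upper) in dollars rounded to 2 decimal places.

s_p = √[((n₁−1)s₁² + (n₂−1)s₂²)/(n₁+n₂−2)] = √[(185·206² + 198·134²)/383] = 172.5704.
SE = 172.5704·√(1/186 + 1/199) = 17.6000.
With z* = 2.326, margin = 2.326 × 17.6000 = 40.9376.
x̄₁ − x̄₂ = 542 − 773 = -231.0000; interval -231.0000 ± 40.9376 = (-271.94, -190.06).

(-271.94, -190.06)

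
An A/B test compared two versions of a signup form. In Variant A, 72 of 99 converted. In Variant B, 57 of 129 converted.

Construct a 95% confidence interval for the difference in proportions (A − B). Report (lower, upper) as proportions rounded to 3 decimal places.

(0.163, 0.408)

p̂₁ = 72/99 = 0.7273 and p̂₂ = 57/129 = 0.4419.
SE₁ = √(p̂₁(1−p̂₁)/n₁) = √(0.7273·0.2727/99) = 0.04476; SE₂ = √(0.4419·0.5581/129) = 0.04372.
Independent samples: SE of the difference = √(SE₁² + SE₂²) = √(0.0020034576 + 0.0019114384) = 0.06257.
z* for 95% confidence is 1.960, so the margin of error is 1.960 × 0.06257 = 0.12264.
Point estimate p̂₁ − p̂₂ = 0.7273 − 0.4419 = 0.2854.
0.2854 ± 0.12264 → (0.163, 0.408).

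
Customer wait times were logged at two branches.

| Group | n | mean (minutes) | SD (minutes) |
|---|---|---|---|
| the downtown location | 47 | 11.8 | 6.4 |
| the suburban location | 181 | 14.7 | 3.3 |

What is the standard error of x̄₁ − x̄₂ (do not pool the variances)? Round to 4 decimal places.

0.9652

SE₁ = s₁/√n₁ = 6.4/√47 = 0.9335; SE₂ = 3.3/√181 = 0.2453.
Independent samples, unequal variances: SE_diff = √(SE₁² + SE₂²) = √(0.87142225 + 0.06017209) = 0.9652.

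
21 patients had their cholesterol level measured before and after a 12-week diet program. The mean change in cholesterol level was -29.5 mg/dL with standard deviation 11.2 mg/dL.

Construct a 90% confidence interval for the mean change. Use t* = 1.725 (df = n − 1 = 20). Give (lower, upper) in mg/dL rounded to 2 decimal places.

This is a matched-pairs design, so SE = s_d/√n = 11.2/√21 = 2.4440.
Margin = 1.725 × 2.4440 = 4.2159; the interval is -29.5 ± 4.2159 = (-33.72, -25.28).

(-33.72, -25.28)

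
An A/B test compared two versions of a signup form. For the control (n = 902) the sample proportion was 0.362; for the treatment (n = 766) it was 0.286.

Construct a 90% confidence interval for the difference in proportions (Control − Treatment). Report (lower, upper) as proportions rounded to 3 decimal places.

(0.038, 0.114)

Each SE is √(p̂(1−p̂)/n): √(0.3620·0.6380/902) = 0.01600 and √(0.2860·0.7140/766) = 0.01633.
SE(p̂₁ − p̂₂) = √(SE₁² + SE₂²) = √(0.000256 + 0.0002666689) = 0.02286, since the two samples are independent.
At 90% confidence z* = 1.645; margin = 1.645 × 0.02286 = 0.03760.
The difference is 0.3620 − 0.2860 = 0.0760, so the interval is 0.0760 ± 0.03760 = (0.038, 0.114).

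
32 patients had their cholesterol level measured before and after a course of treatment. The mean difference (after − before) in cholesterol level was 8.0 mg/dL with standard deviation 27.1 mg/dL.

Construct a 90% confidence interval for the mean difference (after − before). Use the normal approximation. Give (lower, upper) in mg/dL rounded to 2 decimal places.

This is a matched-pairs design, so SE = s_d/√n = 27.1/√32 = 4.7906.
Margin = 1.645 × 4.7906 = 7.8805; the interval is 8.0 ± 7.8805 = (0.12, 15.88).

(0.12, 15.88)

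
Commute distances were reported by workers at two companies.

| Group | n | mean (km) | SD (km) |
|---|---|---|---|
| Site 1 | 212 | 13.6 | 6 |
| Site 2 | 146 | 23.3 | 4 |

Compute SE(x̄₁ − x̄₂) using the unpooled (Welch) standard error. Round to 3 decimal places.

0.529

Per-group SEs: s₁/√n₁ = 6/√212 = 0.4121, s₂/√n₂ = 4/√146 = 0.3310.
Unpooled SE of the difference: √(0.16982641 + 0.109561) = 0.5286.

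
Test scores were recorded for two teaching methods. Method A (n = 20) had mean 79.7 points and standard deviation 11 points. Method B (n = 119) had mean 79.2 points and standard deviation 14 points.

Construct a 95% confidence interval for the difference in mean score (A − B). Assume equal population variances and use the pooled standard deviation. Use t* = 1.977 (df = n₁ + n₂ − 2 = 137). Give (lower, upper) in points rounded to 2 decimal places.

s_p = √[((n₁−1)s₁² + (n₂−1)s₂²)/(n₁+n₂−2)] = √[(19·11² + 118·14²)/137] = 13.6235.
SE = 13.6235·√(1/20 + 1/119) = 3.2924.
With t* = 1.977, margin = 1.977 × 3.2924 = 6.5091.
x̄₁ − x̄₂ = 79.7 − 79.2 = 0.5000; interval 0.5000 ± 6.5091 = (-6.01, 7.01).

(-6.01, 7.01)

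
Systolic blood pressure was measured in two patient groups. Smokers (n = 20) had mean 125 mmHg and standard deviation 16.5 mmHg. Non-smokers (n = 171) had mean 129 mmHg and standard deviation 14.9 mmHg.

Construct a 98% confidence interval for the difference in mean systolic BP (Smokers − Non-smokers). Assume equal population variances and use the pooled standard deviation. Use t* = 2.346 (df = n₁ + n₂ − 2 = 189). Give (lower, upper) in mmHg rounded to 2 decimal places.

(-12.35, 4.35)

Pooled variance s_p² = [19·16.5² + 170·14.9²] / (20+171−2) = 227.0606, so s_p = 15.0685.
SE_diff = s_p·√(1/n₁ + 1/n₂) = 15.0685·√(1/20 + 1/171) = 3.5610.
t* = 2.346; margin = 2.346 × 3.5610 = 8.3541.
Difference = 125 − 129 = -4.0000.
-4.0000 ± 8.3541 → (-12.35, 4.35).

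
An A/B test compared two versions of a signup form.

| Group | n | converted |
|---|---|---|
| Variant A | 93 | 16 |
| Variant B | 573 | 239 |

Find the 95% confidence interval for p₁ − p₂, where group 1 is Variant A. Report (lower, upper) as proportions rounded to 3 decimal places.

(-0.332, -0.158)

Sample proportions: 16/93 = 0.1720, 239/573 = 0.4171.
Each SE is √(p̂(1−p̂)/n): √(0.1720·0.8280/93) = 0.03913 and √(0.4171·0.5829/573) = 0.02060.
SE(p̂₁ − p̂₂) = √(SE₁² + SE₂²) = √(0.0015311569 + 0.00042436) = 0.04422, since the two samples are independent.
At 95% confidence z* = 1.960; margin = 1.960 × 0.04422 = 0.08667.
The difference is 0.1720 − 0.4171 = -0.2451, so the interval is -0.2451 ± 0.08667 = (-0.332, -0.158).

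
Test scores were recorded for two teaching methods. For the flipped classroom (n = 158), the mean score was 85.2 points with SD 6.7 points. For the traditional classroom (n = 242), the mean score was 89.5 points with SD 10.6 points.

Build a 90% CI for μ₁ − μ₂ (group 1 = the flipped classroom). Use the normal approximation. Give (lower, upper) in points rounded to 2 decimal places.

(-5.72, -2.88)

Per-group SEs: s₁/√n₁ = 6.7/√158 = 0.5330, s₂/√n₂ = 10.6/√242 = 0.6814.
Unpooled SE of the difference: √(0.284089 + 0.46430596) = 0.8651.
Margin of error = z* · SE = 1.645 × 0.8651 = 1.4231.
x̄₁ − x̄₂ = 85.2 − 89.5 = -4.3000.
CI: -4.3000 ± 1.4231 = (-5.72, -2.88).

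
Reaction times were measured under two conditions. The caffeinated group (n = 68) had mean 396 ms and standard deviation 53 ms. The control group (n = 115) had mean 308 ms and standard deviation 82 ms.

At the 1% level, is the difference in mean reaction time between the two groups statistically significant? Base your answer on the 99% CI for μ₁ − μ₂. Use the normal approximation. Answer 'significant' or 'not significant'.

Per-group SEs: s₁/√n₁ = 53/√68 = 6.4272, s₂/√n₂ = 82/√115 = 7.6465.
Unpooled SE of the difference: √(41.30889984 + 58.46896225) = 9.9889.
Margin of error = z* · SE = 2.576 × 9.9889 = 25.7314.
x̄₁ − x̄₂ = 396 − 308 = 88.0000.
CI: 88.0000 ± 25.7314 = (62.2686, 113.7314).
The interval (62.2686, 113.7314) does not contain 0, so the difference is significant.

significant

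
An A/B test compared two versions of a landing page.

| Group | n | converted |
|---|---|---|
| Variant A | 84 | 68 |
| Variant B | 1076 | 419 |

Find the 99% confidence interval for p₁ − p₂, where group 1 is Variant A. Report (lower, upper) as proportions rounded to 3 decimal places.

p̂₁ = 68/84 = 0.8095 and p̂₂ = 419/1076 = 0.3894.
SE₁ = √(p̂₁(1−p̂₁)/n₁) = √(0.8095·0.1905/84) = 0.04285; SE₂ = √(0.3894·0.6106/1076) = 0.01487.
Independent samples: SE of the difference = √(SE₁² + SE₂²) = √(0.0018361225 + 0.0002211169) = 0.04536.
z* for 99% confidence is 2.576, so the margin of error is 2.576 × 0.04536 = 0.11685.
Point estimate p̂₁ − p̂₂ = 0.8095 − 0.3894 = 0.4201.
0.4201 ± 0.11685 → (0.303, 0.537).

(0.303, 0.537)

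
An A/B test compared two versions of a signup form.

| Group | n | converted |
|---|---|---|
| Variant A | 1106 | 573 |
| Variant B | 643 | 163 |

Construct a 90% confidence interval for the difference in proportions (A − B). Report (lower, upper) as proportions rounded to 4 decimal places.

p̂₁ = 573/1106 = 0.5181 and p̂₂ = 163/643 = 0.2535.
SE₁ = √(p̂₁(1−p̂₁)/n₁) = √(0.5181·0.4819/1106) = 0.01502; SE₂ = √(0.2535·0.7465/643) = 0.01716.
Independent samples: SE of the difference = √(SE₁² + SE₂²) = √(0.0002256004 + 0.0002944656) = 0.02280.
z* for 90% confidence is 1.645, so the margin of error is 1.645 × 0.02280 = 0.03751.
Point estimate p̂₁ − p̂₂ = 0.5181 − 0.2535 = 0.2646.
0.2646 ± 0.03751 → (0.2271, 0.3021).

(0.2271, 0.3021)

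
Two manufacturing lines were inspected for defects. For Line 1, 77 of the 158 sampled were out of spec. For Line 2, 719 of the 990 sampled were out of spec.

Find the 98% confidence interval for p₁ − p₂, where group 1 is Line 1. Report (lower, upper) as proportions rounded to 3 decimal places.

(-0.337, -0.141)

First, p̂₁ = 77/158 = 0.4873; p̂₂ = 719/990 = 0.7263.
The two standard errors are √(0.4873×0.5127/158) = 0.03977 and √(0.7263×0.2737/990) = 0.01417.
Because the samples are independent, SE_diff = √(0.03977² + 0.01417²) = 0.04222.
Using z* = 2.326 for 98%, ME = 2.326 × 0.04222 = 0.09820.
p̂₁ − p̂₂ = -0.2390; interval -0.2390 ± 0.09820 gives (-0.337, -0.141).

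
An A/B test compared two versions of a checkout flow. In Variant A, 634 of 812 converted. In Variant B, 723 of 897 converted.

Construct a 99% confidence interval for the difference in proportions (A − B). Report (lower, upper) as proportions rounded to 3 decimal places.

p̂₁ = 634/812 = 0.7808 and p̂₂ = 723/897 = 0.8060.
SE₁ = √(p̂₁(1−p̂₁)/n₁) = √(0.7808·0.2192/812) = 0.01452; SE₂ = √(0.8060·0.1940/897) = 0.01320.
Independent samples: SE of the difference = √(SE₁² + SE₂²) = √(0.0002108304 + 0.00017424) = 0.01962.
z* for 99% confidence is 2.576, so the margin of error is 2.576 × 0.01962 = 0.05054.
Point estimate p̂₁ − p̂₂ = 0.7808 − 0.8060 = -0.0252.
-0.0252 ± 0.05054 → (-0.076, 0.025).

(-0.076, 0.025)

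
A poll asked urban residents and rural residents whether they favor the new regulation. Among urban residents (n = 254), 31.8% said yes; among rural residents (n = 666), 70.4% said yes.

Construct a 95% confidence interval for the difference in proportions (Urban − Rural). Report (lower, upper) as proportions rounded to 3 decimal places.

(-0.453, -0.319)

The two standard errors are √(0.3180×0.6820/254) = 0.02922 and √(0.7040×0.2960/666) = 0.01769.
Because the samples are independent, SE_diff = √(0.02922² + 0.01769²) = 0.03416.
Using z* = 1.960 for 95%, ME = 1.960 × 0.03416 = 0.06695.
p̂₁ − p̂₂ = -0.3860; interval -0.3860 ± 0.06695 gives (-0.453, -0.319).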